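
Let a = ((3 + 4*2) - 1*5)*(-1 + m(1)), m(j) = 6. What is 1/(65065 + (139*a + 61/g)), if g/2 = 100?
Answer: 200/13847061 ≈ 1.4444e-5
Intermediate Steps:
g = 200 (g = 2*100 = 200)
a = 30 (a = ((3 + 4*2) - 1*5)*(-1 + 6) = ((3 + 8) - 5)*5 = (11 - 5)*5 = 6*5 = 30)
1/(65065 + (139*a + 61/g)) = 1/(65065 + (139*30 + 61/200)) = 1/(65065 + (4170 + 61*(1/200))) = 1/(65065 + (4170 + 61/200)) = 1/(65065 + 834061/200) = 1/(13847061/200) = 200/13847061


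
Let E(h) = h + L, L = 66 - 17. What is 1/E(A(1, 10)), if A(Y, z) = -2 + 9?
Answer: 1/56 ≈ 0.017857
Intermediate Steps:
L = 49
A(Y, z) = 7
E(h) = 49 + h (E(h) = h + 49 = 49 + h)
1/E(A(1, 10)) = 1/(49 + 7) = 1/56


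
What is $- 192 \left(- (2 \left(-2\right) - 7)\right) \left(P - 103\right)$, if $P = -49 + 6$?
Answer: $308352$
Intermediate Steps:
$P = -43$
$- 192 \left(- (2 \left(-2\right) - 7)\right) \left(P - 103\right) = - 192 \left(- (2 \left(-2\right) - 7)\right) \left(-43 - 103\right) = - 192 \left(- (-4 - 7)\right) \left(-43 - 103\right) = - 192 \left(\left(-1\right) \left(-11\right)\right) \left(-146\right) = \left(-192\right) 11 \left(-146\right) = \left(-2112\right) \left(-146\right) = 308352$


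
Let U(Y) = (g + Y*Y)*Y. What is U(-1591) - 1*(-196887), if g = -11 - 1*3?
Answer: -4027048910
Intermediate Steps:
g = -14 (g = -11 - 3 = -14)
U(Y) = Y*(-14 + Y²) (U(Y) = (-14 + Y*Y)*Y = (-14 + Y²)*Y = Y*(-14 + Y²))
U(-1591) - 1*(-196887) = -1591*(-14 + (-1591)²) - 1*(-196887) = -1591*(-14 + 2531281) + 196887 = -1591*2531267 + 196887 = -4027245797 + 196887 = -4027048910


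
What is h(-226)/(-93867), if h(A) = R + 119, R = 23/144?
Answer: -17159/13516848 ≈ -0.0012695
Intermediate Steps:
R = 23/144 (R = 23*(1/144) = 23/144 ≈ 0.15972)
h(A) = 17159/144 (h(A) = 23/144 + 119 = 17159/144)
h(-226)/(-93867) = (17159/144)/(-93867) = (17159/144)*(-1/93867) = -17159/13516848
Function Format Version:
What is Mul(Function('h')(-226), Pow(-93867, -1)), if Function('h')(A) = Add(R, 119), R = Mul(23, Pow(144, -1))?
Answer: Rational(-17159, 13516848) ≈ -0.0012695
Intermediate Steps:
R = Rational(23, 144) (R = Mul(23, Rational(1, 144)) = Rational(23, 144) ≈ 0.15972)
Function('h')(A) = Rational(17159, 144) (Function('h')(A) = Add(Rational(23, 144), 119) = Rational(17159, 144))
Mul(Function('h')(-226), Pow(-93867, -1)) = Mul(Rational(17159, 144), Pow(-93867, -1)) = Mul(Rational(17159, 144), Rational(-1, 93867)) = Rational(-17159, 13516848)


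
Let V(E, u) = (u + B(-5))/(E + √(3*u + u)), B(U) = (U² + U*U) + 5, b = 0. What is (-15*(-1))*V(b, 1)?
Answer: 420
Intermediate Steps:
B(U) = 5 + 2*U² (B(U) = (U² + U²) + 5 = 2*U² + 5 = 5 + 2*U²)
V(E, u) = (55 + u)/(E + 2*√u) (V(E, u) = (u + (5 + 2*(-5)²))/(E + √(3*u + u)) = (u + (5 + 2*25))/(E + √(4*u)) = (u + (5 + 50))/(E + 2*√u) = (u + 55)/(E + 2*√u) = (55 + u)/(E + 2*√u))
(-15*(-1))*V(b, 1) = (-15*(-1))*((55 + 1)/(0 + 2*√1)) = 15*(56/(0 + 2*1)) = 15*(56/(0 + 2)) = 15*(56/2) = 15*((½)*56) = 15*28 = 420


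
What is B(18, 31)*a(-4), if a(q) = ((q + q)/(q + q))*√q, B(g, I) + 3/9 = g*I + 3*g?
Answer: 3670*I/3 ≈ 1223.3*I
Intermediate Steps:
B(g, I) = -⅓ + 3*g + I*g (B(g, I) = -⅓ + (g*I + 3*g) = -⅓ + (I*g + 3*g) = -⅓ + (3*g + I*g) = -⅓ + 3*g + I*g)
a(q) = √q (a(q) = ((2*q)/((2*q)))*√q = ((2*q)*(1/(2*q)))*√q = 1*√q = √q)
B(18, 31)*a(-4) = (-⅓ + 3*18 + 31*18)*√(-4) = (-⅓ + 54 + 558)*(2*I) = 1835*(2*I)/3 = 3670*I/3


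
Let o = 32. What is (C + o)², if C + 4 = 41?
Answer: 4761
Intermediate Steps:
C = 37 (C = -4 + 41 = 37)
(C + o)² = (37 + 32)² = 69² = 4761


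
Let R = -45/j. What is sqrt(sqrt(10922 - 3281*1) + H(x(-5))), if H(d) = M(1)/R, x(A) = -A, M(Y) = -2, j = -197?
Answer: sqrt(-1970 + 675*sqrt(849))/15 ≈ 8.8689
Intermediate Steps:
R = 45/197 (R = -45/(-197) = -45*(-1/197) = 45/197 ≈ 0.22843)
H(d) = -394/45 (H(d) = -2/45/197 = -2*197/45 = -394/45)
sqrt(sqrt(10922 - 3281*1) + H(x(-5))) = sqrt(sqrt(10922 - 3281*1) - 394/45) = sqrt(sqrt(10922 - 3281) - 394/45) = sqrt(sqrt(7641) - 394/45) = sqrt(3*sqrt(849) - 394/45) = sqrt(-394/45 + 3*sqrt(849))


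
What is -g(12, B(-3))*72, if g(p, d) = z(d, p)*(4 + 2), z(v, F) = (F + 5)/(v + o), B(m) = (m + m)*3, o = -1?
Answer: 7344/19 ≈ 386.53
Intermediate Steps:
B(m) = 6*m (B(m) = (2*m)*3 = 6*m)
z(v, F) = (5 + F)/(-1 + v) (z(v, F) = (F + 5)/(v - 1) = (5 + F)/(-1 + v))
g(p, d) = 6*(5 + p)/(-1 + d) (g(p, d) = ((5 + p)/(-1 + d))*(4 + 2) = ((5 + p)/(-1 + d))*6 = 6*(5 + p)/(-1 + d))
-g(12, B(-3))*72 = -6*(5 + 12)/(-1 + 6*(-3))*72 = -6*17/(-1 - 18)*72 = -6*17/(-19)*72 = -6*(-1/19)*17*72 = -(-102)*72/19 = -1*(-7344/19) = 7344/19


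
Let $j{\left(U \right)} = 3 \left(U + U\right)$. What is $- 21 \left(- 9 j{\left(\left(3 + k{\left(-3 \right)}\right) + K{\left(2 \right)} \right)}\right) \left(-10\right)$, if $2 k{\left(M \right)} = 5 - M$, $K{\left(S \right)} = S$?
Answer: $-102060$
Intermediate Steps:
$k{\left(M \right)} = \frac{5}{2} - \frac{M}{2}$ ($k{\left(M \right)} = \frac{5 - M}{2} = \frac{5}{2} - \frac{M}{2}$)
$j{\left(U \right)} = 6 U$ ($j{\left(U \right)} = 3 \cdot 2 U = 6 U$)
$- 21 \left(- 9 j{\left(\left(3 + k{\left(-3 \right)}\right) + K{\left(2 \right)} \right)}\right) \left(-10\right) = - 21 \left(- 9 \cdot 6 \left(\left(3 + \left(\frac{5}{2} - - \frac{3}{2}\right)\right) + 2\right)\right) \left(-10\right) = - 21 \left(- 9 \cdot 6 \left(\left(3 + \left(\frac{5}{2} + \frac{3}{2}\right)\right) + 2\right)\right) \left(-10\right) = - 21 \left(- 9 \cdot 6 \left(\left(3 + 4\right) + 2\right)\right) \left(-10\right) = - 21 \left(- 9 \cdot 6 \left(7 + 2\right)\right) \left(-10\right) = - 21 \left(- 9 \cdot 6 \cdot 9\right) \left(-10\right) = - 21 \left(\left(-9\right) 54\right) \left(-10\right) = \left(-21\right) \left(-486\right) \left(-10\right) = 10206 \left(-10\right) = -102060$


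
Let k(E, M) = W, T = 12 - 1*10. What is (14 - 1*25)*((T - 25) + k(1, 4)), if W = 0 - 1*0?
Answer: 253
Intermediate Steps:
T = 2 (T = 12 - 10 = 2)
W = 0 (W = 0 + 0 = 0)
k(E, M) = 0
(14 - 1*25)*((T - 25) + k(1, 4)) = (14 - 1*25)*((2 - 25) + 0) = (14 - 25)*(-23 + 0) = -11*(-23) = 253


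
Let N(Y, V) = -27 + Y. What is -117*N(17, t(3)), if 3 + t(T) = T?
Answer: 1170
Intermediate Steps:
t(T) = -3 + T
-117*N(17, t(3)) = -117*(-27 + 17) = -117*(-10) = 1170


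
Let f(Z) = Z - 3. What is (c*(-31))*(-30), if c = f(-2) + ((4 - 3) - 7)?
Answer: -10230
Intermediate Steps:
f(Z) = -3 + Z
c = -11 (c = (-3 - 2) + ((4 - 3) - 7) = -5 + (1 - 7) = -5 - 6 = -11)
(c*(-31))*(-30) = -11*(-31)*(-30) = 341*(-30) = -10230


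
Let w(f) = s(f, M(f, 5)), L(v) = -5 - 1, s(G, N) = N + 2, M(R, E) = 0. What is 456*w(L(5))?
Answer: 912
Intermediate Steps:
s(G, N) = 2 + N
L(v) = -6
w(f) = 2 (w(f) = 2 + 0 = 2)
456*w(L(5)) = 456*2 = 912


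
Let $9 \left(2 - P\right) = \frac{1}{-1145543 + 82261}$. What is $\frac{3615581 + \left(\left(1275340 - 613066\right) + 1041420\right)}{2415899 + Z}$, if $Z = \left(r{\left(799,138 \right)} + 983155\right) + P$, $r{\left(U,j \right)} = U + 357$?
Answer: $\frac{50903004244950}{32538457942057} \approx 1.5644$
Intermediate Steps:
$r{\left(U,j \right)} = 357 + U$
$P = \frac{19139077}{9569538}$ ($P = 2 - \frac{1}{9 \left(-1145543 + 82261\right)} = 2 - \frac{1}{9 \left(-1063282\right)} = 2 - - \frac{1}{9569538} = 2 + \frac{1}{9569538} = \frac{19139077}{9569538} \approx 2.0$)
$Z = \frac{9419420657395}{9569538}$ ($Z = \left(\left(357 + 799\right) + 983155\right) + \frac{19139077}{9569538} = \left(1156 + 983155\right) + \frac{19139077}{9569538} = 984311 + \frac{19139077}{9569538} = \frac{9419420657395}{9569538} \approx 9.8431 \cdot 10^{5}$)
$\frac{3615581 + \left(\left(1275340 - 613066\right) + 1041420\right)}{2415899 + Z} = \frac{3615581 + \left(\left(1275340 - 613066\right) + 1041420\right)}{2415899 + \frac{9419420657395}{9569538}} = \frac{3615581 + \left(662274 + 1041420\right)}{\frac{32538457942057}{9569538}} = \left(3615581 + 1703694\right) \frac{9569538}{32538457942057} = 5319275 \cdot \frac{9569538}{32538457942057} = \frac{50903004244950}{32538457942057}$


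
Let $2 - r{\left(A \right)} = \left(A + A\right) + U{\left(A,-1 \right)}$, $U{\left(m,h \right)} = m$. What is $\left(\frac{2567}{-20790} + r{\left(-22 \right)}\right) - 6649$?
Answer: $- \frac{136821557}{20790} \approx -6581.1$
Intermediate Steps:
$r{\left(A \right)} = 2 - 3 A$ ($r{\left(A \right)} = 2 - \left(\left(A + A\right) + A\right) = 2 - \left(2 A + A\right) = 2 - 3 A$)
$\left(\frac{2567}{-20790} + r{\left(-22 \right)}\right) - 6649 = \left(\frac{2567}{-20790} + \left(2 - -66\right)\right) - 6649 = \left(2567 \left(- \frac{1}{20790}\right) + \left(2 + 66\right)\right) - 6649 = \left(- \frac{2567}{20790} + 68\right) - 6649 = \frac{1411153}{20790} - 6649 = - \frac{136821557}{20790}$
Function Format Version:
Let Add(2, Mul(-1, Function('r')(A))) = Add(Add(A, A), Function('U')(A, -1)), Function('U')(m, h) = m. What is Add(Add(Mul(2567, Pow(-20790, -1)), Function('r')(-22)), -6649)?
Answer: Rational(-136821557, 20790) ≈ -6581.1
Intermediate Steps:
Function('r')(A) = Add(2, Mul(-3, A)) (Function('r')(A) = Add(2, Mul(-1, Add(Add(A, A), A))) = Add(2, Mul(-1, Add(Mul(2, A), A))) = Add(2, Mul(-1, Mul(3, A))) = Add(2, Mul(-3, A)))
Add(Add(Mul(2567, Pow(-20790, -1)), Function('r')(-22)), -6649) = Add(Add(Mul(2567, Pow(-20790, -1)), Add(2, Mul(-3, -22))), -6649) = Add(Add(Mul(2567, Rational(-1, 20790)), Add(2, 66)), -6649) = Add(Add(Rational(-2567, 20790), 68), -6649) = Add(Rational(1411153, 20790), -6649) = Rational(-136821557, 20790)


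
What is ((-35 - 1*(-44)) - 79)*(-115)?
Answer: 8050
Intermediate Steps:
((-35 - 1*(-44)) - 79)*(-115) = ((-35 + 44) - 79)*(-115) = (9 - 79)*(-115) = -70*(-115) = 8050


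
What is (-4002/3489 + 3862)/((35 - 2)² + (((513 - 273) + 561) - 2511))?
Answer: -498908/80247 ≈ -6.2172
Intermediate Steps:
(-4002/3489 + 3862)/((35 - 2)² + (((513 - 273) + 561) - 2511)) = (-4002*1/3489 + 3862)/(33² + ((240 + 561) - 2511)) = (-1334/1163 + 3862)/(1089 + (801 - 2511)) = 4490172/(1163*(1089 - 1710)) = (4490172/1163)/(-621) = (4490172/1163)*(-1/621) = -498908/80247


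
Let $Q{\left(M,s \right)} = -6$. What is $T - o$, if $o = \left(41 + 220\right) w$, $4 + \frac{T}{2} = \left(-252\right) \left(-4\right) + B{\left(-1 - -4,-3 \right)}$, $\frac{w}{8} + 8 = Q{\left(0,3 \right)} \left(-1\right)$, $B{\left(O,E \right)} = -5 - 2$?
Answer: $6170$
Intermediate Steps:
$B{\left(O,E \right)} = -7$
$w = -16$ ($w = -64 + 8 \left(\left(-6\right) \left(-1\right)\right) = -64 + 8 \cdot 6 = -64 + 48 = -16$)
$T = 1994$ ($T = -8 + 2 \left(\left(-252\right) \left(-4\right) - 7\right) = -8 + 2 \left(1008 - 7\right) = -8 + 2 \cdot 1001 = -8 + 2002 = 1994$)
$o = -4176$ ($o = \left(41 + 220\right) \left(-16\right) = 261 \left(-16\right) = -4176$)
$T - o = 1994 - -4176 = 1994 + 4176 = 6170$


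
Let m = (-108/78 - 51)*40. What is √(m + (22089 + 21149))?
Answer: √6953102/13 ≈ 202.84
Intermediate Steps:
m = -27240/13 (m = (-108*1/78 - 51)*40 = (-18/13 - 51)*40 = -681/13*40 = -27240/13 ≈ -2095.4)
√(m + (22089 + 21149)) = √(-27240/13 + (22089 + 21149)) = √(-27240/13 + 43238) = √(534854/13) = √6953102/13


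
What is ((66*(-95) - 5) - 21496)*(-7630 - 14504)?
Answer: 614683314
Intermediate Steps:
((66*(-95) - 5) - 21496)*(-7630 - 14504) = ((-6270 - 5) - 21496)*(-22134) = (-6275 - 21496)*(-22134) = -27771*(-22134) = 614683314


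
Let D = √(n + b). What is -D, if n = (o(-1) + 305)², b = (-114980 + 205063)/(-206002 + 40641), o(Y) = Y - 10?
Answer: -√48234971201857/23623 ≈ -294.00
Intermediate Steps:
o(Y) = -10 + Y
b = -12869/23623 (b = 90083/(-165361) = 90083*(-1/165361) = -12869/23623 ≈ -0.54477)
n = 86436 (n = ((-10 - 1) + 305)² = (-11 + 305)² = 294² = 86436)
D = √48234971201857/23623 (D = √(86436 - 12869/23623) = √(2041864759/23623) = √48234971201857/23623 ≈ 294.00)
-D = -√48234971201857/23623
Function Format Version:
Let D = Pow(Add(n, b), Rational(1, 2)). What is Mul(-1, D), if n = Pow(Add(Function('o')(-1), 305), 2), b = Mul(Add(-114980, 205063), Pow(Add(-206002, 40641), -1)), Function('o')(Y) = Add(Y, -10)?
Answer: Mul(Rational(-1, 23623), Pow(48234971201857, Rational(1, 2))) ≈ -294.00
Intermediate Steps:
Function('o')(Y) = Add(-10, Y)
b = Rational(-12869, 23623) (b = Mul(90083, Pow(-165361, -1)) = Mul(90083, Rational(-1, 165361)) = Rational(-12869, 23623) ≈ -0.54477)
n = 86436 (n = Pow(Add(Add(-10, -1), 305), 2) = Pow(Add(-11, 305), 2) = Pow(294, 2) = 86436)
D = Mul(Rational(1, 23623), Pow(48234971201857, Rational(1, 2))) (D = Pow(Add(86436, Rational(-12869, 23623)), Rational(1, 2)) = Pow(Rational(2041864759, 23623), Rational(1, 2)) = Mul(Rational(1, 23623), Pow(48234971201857, Rational(1, 2))) ≈ 294.00)
Mul(-1, D) = Mul(-1, Mul(Rational(1, 23623), Pow(48234971201857, Rational(1, 2)))) = Mul(Rational(-1, 23623), Pow(48234971201857, Rational(1, 2)))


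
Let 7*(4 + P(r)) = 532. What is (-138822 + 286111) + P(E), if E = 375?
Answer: 147361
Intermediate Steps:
P(r) = 72 (P(r) = -4 + (⅐)*532 = -4 + 76 = 72)
(-138822 + 286111) + P(E) = (-138822 + 286111) + 72 = 147289 + 72 = 147361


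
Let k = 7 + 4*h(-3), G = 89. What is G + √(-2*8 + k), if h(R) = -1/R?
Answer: 89 + I*√69/3 ≈ 89.0 + 2.7689*I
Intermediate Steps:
k = 25/3 (k = 7 + 4*(-1/(-3)) = 7 + 4*(-1*(-⅓)) = 7 + 4*(⅓) = 7 + 4/3 = 25/3 ≈ 8.3333)
G + √(-2*8 + k) = 89 + √(-2*8 + 25/3) = 89 + √(-16 + 25/3) = 89 + √(-23/3) = 89 + I*√69/3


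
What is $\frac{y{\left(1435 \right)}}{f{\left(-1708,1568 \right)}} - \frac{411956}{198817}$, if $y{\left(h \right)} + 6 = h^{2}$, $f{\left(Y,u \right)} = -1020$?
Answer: $- \frac{409827939043}{202793340} \approx -2020.9$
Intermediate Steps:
$y{\left(h \right)} = -6 + h^{2}$
$\frac{y{\left(1435 \right)}}{f{\left(-1708,1568 \right)}} - \frac{411956}{198817} = \frac{-6 + 1435^{2}}{-1020} - \frac{411956}{198817} = \left(-6 + 2059225\right) \left(- \frac{1}{1020}\right) - \frac{411956}{198817} = 2059219 \left(- \frac{1}{1020}\right) - \frac{411956}{198817} = - \frac{2059219}{1020} - \frac{411956}{198817} = - \frac{409827939043}{202793340}$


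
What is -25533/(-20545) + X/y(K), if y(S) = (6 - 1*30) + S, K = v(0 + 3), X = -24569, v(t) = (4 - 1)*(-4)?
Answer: 505689293/739620 ≈ 683.71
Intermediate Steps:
v(t) = -12 (v(t) = 3*(-4) = -12)
K = -12
y(S) = -24 + S (y(S) = (6 - 30) + S = -24 + S)
-25533/(-20545) + X/y(K) = -25533/(-20545) - 24569/(-24 - 12) = -25533*(-1/20545) - 24569/(-36) = 25533/20545 - 24569*(-1/36) = 25533/20545 + 24569/36 = 505689293/739620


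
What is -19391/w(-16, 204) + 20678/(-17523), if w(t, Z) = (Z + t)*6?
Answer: -121037759/6588648 ≈ -18.371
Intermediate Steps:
w(t, Z) = 6*Z + 6*t
-19391/w(-16, 204) + 20678/(-17523) = -19391/(6*204 + 6*(-16)) + 20678/(-17523) = -19391/(1224 - 96) + 20678*(-1/17523) = -19391/1128 - 20678/17523 = -121037759/6588648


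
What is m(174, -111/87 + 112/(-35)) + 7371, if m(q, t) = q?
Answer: 7545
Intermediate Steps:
m(174, -111/87 + 112/(-35)) + 7371 = 174 + 7371 = 7545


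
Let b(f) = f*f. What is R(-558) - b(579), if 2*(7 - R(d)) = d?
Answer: -334955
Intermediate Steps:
R(d) = 7 - d/2
b(f) = f²
R(-558) - b(579) = (7 - ½*(-558)) - 1*579² = (7 + 279) - 1*335241 = 286 - 335241 = -334955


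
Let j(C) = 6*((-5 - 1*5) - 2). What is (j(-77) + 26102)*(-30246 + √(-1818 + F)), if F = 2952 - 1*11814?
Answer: -787303380 + 52060*I*√2670 ≈ -7.873e+8 + 2.69e+6*I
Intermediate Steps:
F = -8862 (F = 2952 - 11814 = -8862)
j(C) = -72 (j(C) = 6*((-5 - 5) - 2) = 6*(-10 - 2) = 6*(-12) = -72)
(j(-77) + 26102)*(-30246 + √(-1818 + F)) = (-72 + 26102)*(-30246 + √(-1818 - 8862)) = 26030*(-30246 + √(-10680)) = 26030*(-30246 + 2*I*√2670) = -787303380 + 52060*I*√2670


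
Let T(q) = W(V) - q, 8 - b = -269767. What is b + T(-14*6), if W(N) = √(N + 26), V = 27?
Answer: 269859 + √53 ≈ 2.6987e+5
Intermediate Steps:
b = 269775 (b = 8 - 1*(-269767) = 8 + 269767 = 269775)
W(N) = √(26 + N)
T(q) = √53 - q (T(q) = √(26 + 27) - q = √53 - q)
b + T(-14*6) = 269775 + (√53 - (-14)*6) = 269775 + (√53 - 1*(-84)) = 269775 + (√53 + 84) = 269775 + (84 + √53) = 269859 + √53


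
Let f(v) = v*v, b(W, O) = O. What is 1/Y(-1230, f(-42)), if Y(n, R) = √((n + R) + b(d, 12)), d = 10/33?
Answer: √546/546 ≈ 0.042796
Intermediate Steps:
d = 10/33 (d = 10*(1/33) = 10/33 ≈ 0.30303)
f(v) = v²
Y(n, R) = √(12 + R + n) (Y(n, R) = √((n + R) + 12) = √((R + n) + 12) = √(12 + R + n))
1/Y(-1230, f(-42)) = 1/(√(12 + (-42)² - 1230)) = 1/(√(12 + 1764 - 1230)) = 1/(√546) = √546/546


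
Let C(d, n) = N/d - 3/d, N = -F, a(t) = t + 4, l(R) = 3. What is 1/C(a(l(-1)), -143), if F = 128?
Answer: -7/131 ≈ -0.053435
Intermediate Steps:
a(t) = 4 + t
N = -128 (N = -1*128 = -128)
C(d, n) = -131/d (C(d, n) = -128/d - 3/d = -131/d)
1/C(a(l(-1)), -143) = 1/(-131/(4 + 3)) = 1/(-131/7) = -7/131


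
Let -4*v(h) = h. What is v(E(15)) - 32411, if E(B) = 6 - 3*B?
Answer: -129605/4 ≈ -32401.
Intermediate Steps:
v(h) = -h/4
v(E(15)) - 32411 = -(6 - 3*15)/4 - 32411 = -(6 - 45)/4 - 32411 = -1/4*(-39) - 32411 = 39/4 - 32411 = -129605/4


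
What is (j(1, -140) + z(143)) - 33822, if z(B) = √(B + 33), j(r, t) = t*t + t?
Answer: -14362 + 4*√11 ≈ -14349.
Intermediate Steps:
j(r, t) = t + t² (j(r, t) = t² + t = t + t²)
z(B) = √(33 + B)
(j(1, -140) + z(143)) - 33822 = (-140*(1 - 140) + √(33 + 143)) - 33822 = (-140*(-139) + √176) - 33822 = (19460 + 4*√11) - 33822 = -14362 + 4*√11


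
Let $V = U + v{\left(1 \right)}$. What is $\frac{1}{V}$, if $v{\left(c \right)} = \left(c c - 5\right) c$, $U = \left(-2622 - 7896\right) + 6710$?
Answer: $- \frac{1}{3812} \approx -0.00026233$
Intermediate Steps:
$U = -3808$ ($U = -10518 + 6710 = -3808$)
$v{\left(c \right)} = c \left(-5 + c^{2}\right)$ ($v{\left(c \right)} = \left(c^{2} - 5\right) c = \left(-5 + c^{2}\right) c = c \left(-5 + c^{2}\right)$)
$V = -3812$ ($V = -3808 + 1 \left(-5 + 1^{2}\right) = -3808 + 1 \left(-5 + 1\right) = -3808 + 1 \left(-4\right) = -3808 - 4 = -3812$)
$\frac{1}{V} = \frac{1}{-3812} = - \frac{1}{3812}$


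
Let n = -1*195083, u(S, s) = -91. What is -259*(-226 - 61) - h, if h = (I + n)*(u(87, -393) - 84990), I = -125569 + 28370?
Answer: -24867570509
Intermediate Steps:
I = -97199
n = -195083
h = 24867644842 (h = (-97199 - 195083)*(-91 - 84990) = -292282*(-85081) = 24867644842)
-259*(-226 - 61) - h = -259*(-226 - 61) - 1*24867644842 = -259*(-287) - 24867644842 = 74333 - 24867644842 = -24867570509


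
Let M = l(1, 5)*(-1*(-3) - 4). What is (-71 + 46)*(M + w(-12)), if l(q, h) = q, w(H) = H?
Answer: 325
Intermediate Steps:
M = -1 (M = 1*(-1*(-3) - 4) = 1*(3 - 4) = 1*(-1) = -1)
(-71 + 46)*(M + w(-12)) = (-71 + 46)*(-1 - 12) = -25*(-13) = 325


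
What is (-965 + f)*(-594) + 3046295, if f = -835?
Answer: 4115495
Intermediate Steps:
(-965 + f)*(-594) + 3046295 = (-965 - 835)*(-594) + 3046295 = -1800*(-594) + 3046295 = 1069200 + 3046295 = 4115495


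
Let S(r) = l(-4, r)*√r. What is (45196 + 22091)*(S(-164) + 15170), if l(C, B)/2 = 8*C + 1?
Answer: 1020743790 - 8343588*I*√41 ≈ 1.0207e+9 - 5.3425e+7*I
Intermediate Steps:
l(C, B) = 2 + 16*C (l(C, B) = 2*(8*C + 1) = 2*(1 + 8*C) = 2 + 16*C)
S(r) = -62*√r (S(r) = (2 + 16*(-4))*√r = (2 - 64)*√r = -62*√r)
(45196 + 22091)*(S(-164) + 15170) = (45196 + 22091)*(-124*I*√41 + 15170) = 67287*(-124*I*√41 + 15170) = 67287*(15170 - 124*I*√41) = 1020743790 - 8343588*I*√41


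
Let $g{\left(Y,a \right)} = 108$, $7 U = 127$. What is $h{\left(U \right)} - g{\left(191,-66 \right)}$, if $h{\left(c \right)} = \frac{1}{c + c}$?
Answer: $- \frac{27425}{254} \approx -107.97$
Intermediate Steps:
$U = \frac{127}{7}$ ($U = \frac{1}{7} \cdot 127 = \frac{127}{7} \approx 18.143$)
$h{\left(c \right)} = \frac{1}{2 c}$
$h{\left(U \right)} - g{\left(191,-66 \right)} = \frac{1}{2 \cdot \frac{127}{7}} - 108 = \frac{1}{2} \cdot \frac{7}{127} - 108 = \frac{7}{254} - 108 = - \frac{27425}{254}$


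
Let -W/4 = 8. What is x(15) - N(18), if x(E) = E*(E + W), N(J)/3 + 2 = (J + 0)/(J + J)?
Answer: -501/2 ≈ -250.50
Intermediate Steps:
W = -32 (W = -4*8 = -32)
N(J) = -9/2 (N(J) = -6 + 3*((J + 0)/(J + J)) = -6 + 3*(J/((2*J))) = -6 + 3*(J*(1/(2*J))) = -6 + 3*(1/2) = -6 + 3/2 = -9/2)
x(E) = E*(-32 + E) (x(E) = E*(E - 32) = E*(-32 + E))
x(15) - N(18) = 15*(-32 + 15) - 1*(-9/2) = 15*(-17) + 9/2 = -255 + 9/2 = -501/2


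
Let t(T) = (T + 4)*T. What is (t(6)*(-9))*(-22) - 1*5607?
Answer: 6273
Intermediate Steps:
t(T) = T*(4 + T) (t(T) = (4 + T)*T = T*(4 + T))
(t(6)*(-9))*(-22) - 1*5607 = ((6*(4 + 6))*(-9))*(-22) - 1*5607 = ((6*10)*(-9))*(-22) - 5607 = (60*(-9))*(-22) - 5607 = -540*(-22) - 5607 = 11880 - 5607 = 6273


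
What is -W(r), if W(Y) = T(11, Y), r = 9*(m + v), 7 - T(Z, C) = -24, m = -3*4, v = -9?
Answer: -31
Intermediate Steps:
m = -12
T(Z, C) = 31 (T(Z, C) = 7 - 1*(-24) = 7 + 24 = 31)
r = -189 (r = 9*(-12 - 9) = 9*(-21) = -189)
W(Y) = 31
-W(r) = -1*31 = -31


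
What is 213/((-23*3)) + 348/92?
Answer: 16/23 ≈ 0.69565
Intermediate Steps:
213/((-23*3)) + 348/92 = 213/(-69) + 348*(1/92) = 213*(-1/69) + 87/23 = -71/23 + 87/23 = 16/23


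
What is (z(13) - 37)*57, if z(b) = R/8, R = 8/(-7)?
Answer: -14820/7 ≈ -2117.1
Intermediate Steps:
R = -8/7 (R = 8*(-⅐) = -8/7 ≈ -1.1429)
z(b) = -⅐ (z(b) = -8/7/8 = -8/7*⅛ = -⅐)
(z(13) - 37)*57 = (-⅐ - 37)*57 = -260/7*57 = -14820/7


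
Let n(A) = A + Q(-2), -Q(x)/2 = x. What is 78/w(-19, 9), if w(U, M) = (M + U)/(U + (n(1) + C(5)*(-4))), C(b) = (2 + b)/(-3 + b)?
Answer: 1092/5 ≈ 218.40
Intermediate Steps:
Q(x) = -2*x
C(b) = (2 + b)/(-3 + b)
n(A) = 4 + A (n(A) = A - 2*(-2) = A + 4 = 4 + A)
w(U, M) = (M + U)/(-9 + U) (w(U, M) = (M + U)/(U + ((4 + 1) + ((2 + 5)/(-3 + 5))*(-4))) = (M + U)/(U + (5 + (7/2)*(-4))) = (M + U)/(U + (5 - 14)) = (M + U)/(U - 9) = (M + U)/(-9 + U))
78/w(-19, 9) = 78/(((9 - 19)/(-9 - 19))) = 78/((-10/(-28))) = 78/((-1/28*(-10))) = 78/(5/14) = 78*(14/5) = 1092/5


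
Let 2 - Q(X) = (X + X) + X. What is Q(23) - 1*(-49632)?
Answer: 49565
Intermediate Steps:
Q(X) = 2 - 3*X (Q(X) = 2 - ((X + X) + X) = 2 - (2*X + X) = 2 - 3*X)
Q(23) - 1*(-49632) = (2 - 3*23) - 1*(-49632) = (2 - 69) + 49632 = -67 + 49632 = 49565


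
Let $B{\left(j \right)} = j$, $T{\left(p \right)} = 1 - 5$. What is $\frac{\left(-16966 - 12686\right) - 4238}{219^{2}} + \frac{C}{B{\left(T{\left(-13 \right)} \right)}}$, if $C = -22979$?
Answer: $\frac{1101960259}{191844} \approx 5744.0$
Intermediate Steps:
$T{\left(p \right)} = -4$ ($T{\left(p \right)} = 1 - 5 = -4$)
$\frac{\left(-16966 - 12686\right) - 4238}{219^{2}} + \frac{C}{B{\left(T{\left(-13 \right)} \right)}} = \frac{\left(-16966 - 12686\right) - 4238}{219^{2}} - \frac{22979}{-4} = \frac{-29652 - 4238}{47961} - - \frac{22979}{4} = \left(-33890\right) \frac{1}{47961} + \frac{22979}{4} = - \frac{33890}{47961} + \frac{22979}{4} = \frac{1101960259}{191844}$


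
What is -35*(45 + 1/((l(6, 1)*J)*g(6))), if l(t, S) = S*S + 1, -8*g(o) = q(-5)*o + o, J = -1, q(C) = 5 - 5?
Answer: -4795/3 ≈ -1598.3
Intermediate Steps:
q(C) = 0
g(o) = -o/8 (g(o) = -(0*o + o)/8 = -(0 + o)/8 = -o/8)
l(t, S) = 1 + S² (l(t, S) = S² + 1 = 1 + S²)
-35*(45 + 1/((l(6, 1)*J)*g(6))) = -35*(45 + 1/(((1 + 1²)*(-1))*(-⅛*6))) = -35*(45 + 1/(((1 + 1)*(-1))*(-¾))) = -35*(45 + 1/((2*(-1))*(-¾))) = -35*(45 + 1/(-2*(-¾))) = -35*(45 + 1/(3/2)) = -35*(45 + ⅔) = -35*137/3 = -4795/3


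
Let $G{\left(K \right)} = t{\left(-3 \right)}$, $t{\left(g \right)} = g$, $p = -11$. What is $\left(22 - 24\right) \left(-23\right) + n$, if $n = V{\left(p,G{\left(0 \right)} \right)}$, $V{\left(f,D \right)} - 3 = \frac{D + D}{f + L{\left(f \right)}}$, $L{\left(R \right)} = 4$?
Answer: $\frac{349}{7} \approx 49.857$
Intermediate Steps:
$G{\left(K \right)} = -3$
$V{\left(f,D \right)} = 3 + \frac{2 D}{4 + f}$ ($V{\left(f,D \right)} = 3 + \frac{D + D}{f + 4} = 3 + \frac{2 D}{4 + f}$)
$n = \frac{27}{7}$ ($n = \frac{12 + 2 \left(-3\right) + 3 \left(-11\right)}{4 - 11} = \frac{12 - 6 - 33}{-7} = \left(- \frac{1}{7}\right) \left(-27\right) = \frac{27}{7} \approx 3.8571$)
$\left(22 - 24\right) \left(-23\right) + n = \left(22 - 24\right) \left(-23\right) + \frac{27}{7} = \left(-2\right) \left(-23\right) + \frac{27}{7} = 46 + \frac{27}{7} = \frac{349}{7}$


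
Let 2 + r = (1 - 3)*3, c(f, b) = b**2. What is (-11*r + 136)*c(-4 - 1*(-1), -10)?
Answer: 22400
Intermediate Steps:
r = -8 (r = -2 + (1 - 3)*3 = -2 - 2*3 = -2 - 6 = -8)
(-11*r + 136)*c(-4 - 1*(-1), -10) = (-11*(-8) + 136)*(-10)**2 = (88 + 136)*100 = 224*100 = 22400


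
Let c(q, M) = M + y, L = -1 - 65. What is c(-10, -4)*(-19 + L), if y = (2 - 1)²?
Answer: 255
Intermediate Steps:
L = -66
y = 1 (y = 1² = 1)
c(q, M) = 1 + M (c(q, M) = M + 1 = 1 + M)
c(-10, -4)*(-19 + L) = (1 - 4)*(-19 - 66) = -3*(-85) = 255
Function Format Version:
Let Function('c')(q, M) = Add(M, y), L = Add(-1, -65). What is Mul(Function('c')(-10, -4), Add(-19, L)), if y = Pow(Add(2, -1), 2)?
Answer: 255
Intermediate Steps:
L = -66
y = 1 (y = Pow(1, 2) = 1)
Function('c')(q, M) = Add(1, M) (Function('c')(q, M) = Add(M, 1) = Add(1, M))
Mul(Function('c')(-10, -4), Add(-19, L)) = Mul(Add(1, -4), Add(-19, -66)) = Mul(-3, -85) = 255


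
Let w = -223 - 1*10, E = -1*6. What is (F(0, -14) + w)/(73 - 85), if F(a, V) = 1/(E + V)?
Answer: 4661/240 ≈ 19.421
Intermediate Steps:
E = -6
w = -233 (w = -223 - 10 = -233)
F(a, V) = 1/(-6 + V)
(F(0, -14) + w)/(73 - 85) = (1/(-6 - 14) - 233)/(73 - 85) = (1/(-20) - 233)/(-12) = (-1/20 - 233)*(-1/12) = -4661/20*(-1/12) = 4661/240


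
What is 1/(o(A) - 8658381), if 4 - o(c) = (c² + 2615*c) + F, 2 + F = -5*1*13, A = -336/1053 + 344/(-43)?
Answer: -123201/1064040810910 ≈ -1.1579e-7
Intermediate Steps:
A = -2920/351 (A = -336*1/1053 + 344*(-1/43) = -112/351 - 8 = -2920/351 ≈ -8.3191)
F = -67 (F = -2 - 5*1*13 = -2 - 5*13 = -2 - 65 = -67)
o(c) = 71 - c² - 2615*c (o(c) = 4 - ((c² + 2615*c) - 67) = 4 - (-67 + c² + 2615*c) = 4 + (67 - c² - 2615*c) = 71 - c² - 2615*c)
1/(o(A) - 8658381) = 1/((71 - (-2920/351)² - 2615*(-2920/351)) - 8658381) = 1/((71 - 1*8526400/123201 + 7635800/351) - 8658381) = 1/((71 - 8526400/123201 + 7635800/351) - 8658381) = 1/(2680386671/123201 - 8658381) = 1/(-1064040810910/123201) = -123201/1064040810910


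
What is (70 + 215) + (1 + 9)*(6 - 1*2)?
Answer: 325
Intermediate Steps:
(70 + 215) + (1 + 9)*(6 - 1*2) = 285 + 10*(6 - 2) = 285 + 10*4 = 285 + 40 = 325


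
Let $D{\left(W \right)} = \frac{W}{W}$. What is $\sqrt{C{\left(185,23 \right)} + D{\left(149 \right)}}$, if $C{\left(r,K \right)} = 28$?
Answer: $\sqrt{29} \approx 5.3852$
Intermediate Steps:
$D{\left(W \right)} = 1$
$\sqrt{C{\left(185,23 \right)} + D{\left(149 \right)}} = \sqrt{28 + 1} = \sqrt{29}$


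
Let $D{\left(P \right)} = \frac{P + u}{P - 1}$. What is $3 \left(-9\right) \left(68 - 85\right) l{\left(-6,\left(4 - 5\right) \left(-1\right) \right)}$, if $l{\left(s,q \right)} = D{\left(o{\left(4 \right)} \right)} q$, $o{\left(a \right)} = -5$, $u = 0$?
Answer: $\frac{765}{2} \approx 382.5$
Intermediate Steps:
$D{\left(P \right)} = \frac{P}{-1 + P}$ ($D{\left(P \right)} = \frac{P + 0}{P - 1} = \frac{P}{-1 + P}$)
$l{\left(s,q \right)} = \frac{5 q}{6}$ ($l{\left(s,q \right)} = - \frac{5}{-1 - 5} q = - \frac{5}{-6} q = \left(-5\right) \left(- \frac{1}{6}\right) q = \frac{5 q}{6}$)
$3 \left(-9\right) \left(68 - 85\right) l{\left(-6,\left(4 - 5\right) \left(-1\right) \right)} = 3 \left(-9\right) \left(68 - 85\right) \frac{5 \left(4 - 5\right) \left(-1\right)}{6} = - 27 \left(68 - 85\right) \frac{5 \left(\left(-1\right) \left(-1\right)\right)}{6} = \left(-27\right) \left(-17\right) \frac{5}{6} \cdot 1 = 459 \cdot \frac{5}{6} = \frac{765}{2}$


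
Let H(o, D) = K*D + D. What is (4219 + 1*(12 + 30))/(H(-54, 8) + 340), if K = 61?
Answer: 4261/836 ≈ 5.0969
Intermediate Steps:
H(o, D) = 62*D (H(o, D) = 61*D + D = 62*D)
(4219 + 1*(12 + 30))/(H(-54, 8) + 340) = (4219 + 1*(12 + 30))/(62*8 + 340) = (4219 + 1*42)/(496 + 340) = (4219 + 42)/836 = 4261*(1/836) = 4261/836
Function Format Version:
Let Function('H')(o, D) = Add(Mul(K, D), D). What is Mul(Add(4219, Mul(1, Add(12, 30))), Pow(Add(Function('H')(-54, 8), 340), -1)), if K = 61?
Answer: Rational(4261, 836) ≈ 5.0969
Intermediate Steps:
Function('H')(o, D) = Mul(62, D) (Function('H')(o, D) = Add(Mul(61, D), D) = Mul(62, D))
Mul(Add(4219, Mul(1, Add(12, 30))), Pow(Add(Function('H')(-54, 8), 340), -1)) = Mul(Add(4219, Mul(1, Add(12, 30))), Pow(Add(Mul(62, 8), 340), -1)) = Mul(Add(4219, Mul(1, 42)), Pow(Add(496, 340), -1)) = Mul(Add(4219, 42), Pow(836, -1)) = Mul(4261, Rational(1, 836)) = Rational(4261, 836)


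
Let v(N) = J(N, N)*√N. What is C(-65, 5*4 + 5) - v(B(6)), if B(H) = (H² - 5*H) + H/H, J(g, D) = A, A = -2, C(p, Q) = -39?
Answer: -39 + 2*√7 ≈ -33.708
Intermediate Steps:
J(g, D) = -2
B(H) = 1 + H² - 5*H (B(H) = (H² - 5*H) + 1 = 1 + H² - 5*H)
v(N) = -2*√N
C(-65, 5*4 + 5) - v(B(6)) = -39 - (-2)*√(1 + 6² - 5*6) = -39 - (-2)*√(1 + 36 - 30) = -39 - (-2)*√7 = -39 + 2*√7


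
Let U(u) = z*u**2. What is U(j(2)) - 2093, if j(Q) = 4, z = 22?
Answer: -1741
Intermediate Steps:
U(u) = 22*u**2
U(j(2)) - 2093 = 22*4**2 - 2093 = 22*16 - 2093 = 352 - 2093 = -1741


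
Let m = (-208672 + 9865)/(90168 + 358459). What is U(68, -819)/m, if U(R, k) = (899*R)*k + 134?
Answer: 22461396344698/198807 ≈ 1.1298e+8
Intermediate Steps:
U(R, k) = 134 + 899*R*k (U(R, k) = 899*R*k + 134 = 134 + 899*R*k)
m = -198807/448627 ≈ -0.44315
U(68, -819)/m = (134 + 899*68*(-819))/(-198807/448627) = (134 - 50067108)*(-448627/198807) = -50066974*(-448627/198807) = 22461396344698/198807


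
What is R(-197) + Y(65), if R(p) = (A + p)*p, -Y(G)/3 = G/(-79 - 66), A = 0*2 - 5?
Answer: 1154065/29 ≈ 39795.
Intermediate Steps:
A = -5 (A = 0 - 5 = -5)
Y(G) = 3*G/145 (Y(G) = -3*G/(-79 - 66) = -3*G/(-145) = -3*G*(-1)/145 = -(-3)*G/145 = 3*G/145)
R(p) = p*(-5 + p) (R(p) = (-5 + p)*p = p*(-5 + p))
R(-197) + Y(65) = -197*(-5 - 197) + (3/145)*65 = -197*(-202) + 39/29 = 39794 + 39/29 = 1154065/29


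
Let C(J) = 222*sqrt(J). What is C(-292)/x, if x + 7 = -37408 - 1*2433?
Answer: -111*I*sqrt(73)/9962 ≈ -0.0952*I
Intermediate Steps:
x = -39848 (x = -7 + (-37408 - 1*2433) = -7 + (-37408 - 2433) = -7 - 39841 = -39848)
C(-292)/x = (222*sqrt(-292))/(-39848) = (222*(2*I*sqrt(73)))*(-1/39848) = (444*I*sqrt(73))*(-1/39848) = -111*I*sqrt(73)/9962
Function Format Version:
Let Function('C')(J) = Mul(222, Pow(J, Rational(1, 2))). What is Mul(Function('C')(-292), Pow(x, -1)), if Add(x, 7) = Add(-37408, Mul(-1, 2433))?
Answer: Mul(Rational(-111, 9962), I, Pow(73, Rational(1, 2))) ≈ Mul(-0.095200, I)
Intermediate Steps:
x = -39848 (x = Add(-7, Add(-37408, Mul(-1, 2433))) = Add(-7, Add(-37408, -2433)) = Add(-7, -39841) = -39848)
Mul(Function('C')(-292), Pow(x, -1)) = Mul(Mul(222, Pow(-292, Rational(1, 2))), Pow(-39848, -1)) = Mul(Mul(222, Mul(2, I, Pow(73, Rational(1, 2)))), Rational(-1, 39848)) = Mul(Mul(444, I, Pow(73, Rational(1, 2))), Rational(-1, 39848)) = Mul(Rational(-111, 9962), I, Pow(73, Rational(1, 2)))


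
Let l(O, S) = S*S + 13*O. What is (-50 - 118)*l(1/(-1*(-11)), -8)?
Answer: -120456/11 ≈ -10951.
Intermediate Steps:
l(O, S) = S² + 13*O
(-50 - 118)*l(1/(-1*(-11)), -8) = (-50 - 118)*((-8)² + 13/((-1*(-11)))) = -168*(64 + 13/11) = -168*717/11 = -120456/11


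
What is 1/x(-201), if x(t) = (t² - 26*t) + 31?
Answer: 1/45658 ≈ 2.1902e-5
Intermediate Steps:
x(t) = 31 + t² - 26*t
1/x(-201) = 1/(31 + (-201)² - 26*(-201)) = 1/(31 + 40401 + 5226) = 1/45658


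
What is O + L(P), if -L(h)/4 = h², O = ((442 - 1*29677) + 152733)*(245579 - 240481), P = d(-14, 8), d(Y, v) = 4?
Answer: 629592740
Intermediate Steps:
P = 4
O = 629592804 (O = ((442 - 29677) + 152733)*5098 = (-29235 + 152733)*5098 = 123498*5098 = 629592804)
L(h) = -4*h²
O + L(P) = 629592804 - 4*4² = 629592804 - 4*16 = 629592804 - 64 = 629592740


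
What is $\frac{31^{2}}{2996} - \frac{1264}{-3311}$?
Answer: $\frac{995545}{1417108} \approx 0.70252$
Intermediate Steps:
$\frac{31^{2}}{2996} - \frac{1264}{-3311} = 961 \cdot \frac{1}{2996} - - \frac{1264}{3311} = \frac{961}{2996} + \frac{1264}{3311} = \frac{995545}{1417108}$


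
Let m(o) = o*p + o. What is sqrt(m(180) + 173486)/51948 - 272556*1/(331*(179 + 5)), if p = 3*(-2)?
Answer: -68139/15226 + sqrt(172586)/51948 ≈ -4.4672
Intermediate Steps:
p = -6
m(o) = -5*o (m(o) = o*(-6) + o = -6*o + o = -5*o)
sqrt(m(180) + 173486)/51948 - 272556*1/(331*(179 + 5)) = sqrt(-5*180 + 173486)/51948 - 272556*1/(331*(179 + 5)) = sqrt(-900 + 173486)*(1/51948) - 272556/(331*184) = sqrt(172586)*(1/51948) - 272556/60904 = sqrt(172586)/51948 - 272556*1/60904 = sqrt(172586)/51948 - 68139/15226 = -68139/15226 + sqrt(172586)/51948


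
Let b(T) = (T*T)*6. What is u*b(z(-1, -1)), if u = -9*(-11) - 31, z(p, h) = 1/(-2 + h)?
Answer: 136/3 ≈ 45.333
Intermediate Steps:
u = 68 (u = 99 - 31 = 68)
b(T) = 6*T² (b(T) = T²*6 = 6*T²)
u*b(z(-1, -1)) = 68*(6*(1/(-2 - 1))²) = 68*(6*(1/(-3))²) = 68*(6*(-⅓)²) = 68*(6*(⅑)) = 68*(⅔) = 136/3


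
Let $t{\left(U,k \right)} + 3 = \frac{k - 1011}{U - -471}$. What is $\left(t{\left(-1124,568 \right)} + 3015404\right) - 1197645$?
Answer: $\frac{1186995111}{653} \approx 1.8178 \cdot 10^{6}$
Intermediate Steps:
$t{\left(U,k \right)} = -3 + \frac{-1011 + k}{471 + U}$ ($t{\left(U,k \right)} = -3 + \frac{k - 1011}{U - -471} = -3 + \frac{-1011 + k}{U + 471} = -3 + \frac{-1011 + k}{471 + U}$)
$\left(t{\left(-1124,568 \right)} + 3015404\right) - 1197645 = \left(\frac{-2424 + 568 - -3372}{471 - 1124} + 3015404\right) - 1197645 = \left(\frac{-2424 + 568 + 3372}{-653} + 3015404\right) - 1197645 = \left(\left(- \frac{1}{653}\right) 1516 + 3015404\right) - 1197645 = \left(- \frac{1516}{653} + 3015404\right) - 1197645 = \frac{1969057296}{653} - 1197645 = \frac{1186995111}{653}$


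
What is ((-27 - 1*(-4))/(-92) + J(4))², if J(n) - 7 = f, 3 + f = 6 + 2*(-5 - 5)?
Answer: 1521/16 ≈ 95.063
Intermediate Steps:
f = -17 (f = -3 + (6 + 2*(-5 - 5)) = -3 + (6 + 2*(-10)) = -3 + (6 - 20) = -3 - 14 = -17)
J(n) = -10 (J(n) = 7 - 17 = -10)
((-27 - 1*(-4))/(-92) + J(4))² = ((-27 - 1*(-4))/(-92) - 10)² = ((-27 + 4)*(-1/92) - 10)² = (-23*(-1/92) - 10)² = (¼ - 10)² = (-39/4)² = 1521/16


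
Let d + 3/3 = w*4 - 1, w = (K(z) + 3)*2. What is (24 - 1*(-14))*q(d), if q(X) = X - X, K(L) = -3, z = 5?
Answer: 0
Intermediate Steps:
w = 0 (w = (-3 + 3)*2 = 0*2 = 0)
d = -2 (d = -1 + (0*4 - 1) = -1 + (0 - 1) = -1 - 1 = -2)
q(X) = 0
(24 - 1*(-14))*q(d) = (24 - 1*(-14))*0 = (24 + 14)*0 = 38*0 = 0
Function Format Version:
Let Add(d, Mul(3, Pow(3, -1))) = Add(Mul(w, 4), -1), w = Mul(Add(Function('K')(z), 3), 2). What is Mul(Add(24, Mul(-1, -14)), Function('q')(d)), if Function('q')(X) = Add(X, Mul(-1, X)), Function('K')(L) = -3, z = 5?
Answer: 0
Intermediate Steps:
w = 0 (w = Mul(Add(-3, 3), 2) = Mul(0, 2) = 0)
d = -2 (d = Add(-1, Add(Mul(0, 4), -1)) = Add(-1, Add(0, -1)) = Add(-1, -1) = -2)
Function('q')(X) = 0
Mul(Add(24, Mul(-1, -14)), Function('q')(d)) = Mul(Add(24, Mul(-1, -14)), 0) = Mul(Add(24, 14), 0) = Mul(38, 0) = 0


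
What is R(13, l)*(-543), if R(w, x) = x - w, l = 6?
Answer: 3801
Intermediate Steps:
R(13, l)*(-543) = (6 - 1*13)*(-543) = (6 - 13)*(-543) = -7*(-543) = 3801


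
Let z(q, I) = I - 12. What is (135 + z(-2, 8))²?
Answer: 17161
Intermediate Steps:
z(q, I) = -12 + I
(135 + z(-2, 8))² = (135 + (-12 + 8))² = (135 - 4)² = 131² = 17161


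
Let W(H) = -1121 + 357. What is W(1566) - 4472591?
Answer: -4473355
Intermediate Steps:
W(H) = -764
W(1566) - 4472591 = -764 - 4472591 = -4473355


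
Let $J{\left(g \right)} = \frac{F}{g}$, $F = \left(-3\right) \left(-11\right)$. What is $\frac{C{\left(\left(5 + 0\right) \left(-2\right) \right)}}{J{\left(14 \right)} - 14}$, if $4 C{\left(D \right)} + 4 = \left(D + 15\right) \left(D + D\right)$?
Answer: $\frac{364}{163} \approx 2.2331$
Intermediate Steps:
$F = 33$
$J{\left(g \right)} = \frac{33}{g}$
$C{\left(D \right)} = -1 + \frac{D \left(15 + D\right)}{2}$ ($C{\left(D \right)} = -1 + \frac{\left(D + 15\right) \left(D + D\right)}{4} = -1 + \frac{\left(15 + D\right) 2 D}{4} = -1 + \frac{2 D \left(15 + D\right)}{4} = -1 + \frac{D \left(15 + D\right)}{2}$)
$\frac{C{\left(\left(5 + 0\right) \left(-2\right) \right)}}{J{\left(14 \right)} - 14} = \frac{-1 + \frac{\left(\left(5 + 0\right) \left(-2\right)\right)^{2}}{2} + \frac{15 \left(5 + 0\right) \left(-2\right)}{2}}{\frac{33}{14} - 14} = \frac{-1 + \frac{\left(5 \left(-2\right)\right)^{2}}{2} + \frac{15 \cdot 5 \left(-2\right)}{2}}{33 \cdot \frac{1}{14} - 14} = \frac{-1 + \frac{\left(-10\right)^{2}}{2} + \frac{15}{2} \left(-10\right)}{\frac{33}{14} - 14} = \frac{-1 + \frac{1}{2} \cdot 100 - 75}{- \frac{163}{14}} = \left(-1 + 50 - 75\right) \left(- \frac{14}{163}\right) = \left(-26\right) \left(- \frac{14}{163}\right) = \frac{364}{163}$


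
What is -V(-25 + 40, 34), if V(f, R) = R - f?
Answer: -19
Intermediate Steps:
-V(-25 + 40, 34) = -(34 - (-25 + 40)) = -(34 - 1*15) = -(34 - 15) = -1*19 = -19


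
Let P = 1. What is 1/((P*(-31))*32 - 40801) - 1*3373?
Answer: -140967790/41793 ≈ -3373.0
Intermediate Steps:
1/((P*(-31))*32 - 40801) - 1*3373 = 1/((1*(-31))*32 - 40801) - 1*3373 = 1/(-31*32 - 40801) - 3373 = 1/(-992 - 40801) - 3373 = 1/(-41793) - 3373 = -1/41793 - 3373 = -140967790/41793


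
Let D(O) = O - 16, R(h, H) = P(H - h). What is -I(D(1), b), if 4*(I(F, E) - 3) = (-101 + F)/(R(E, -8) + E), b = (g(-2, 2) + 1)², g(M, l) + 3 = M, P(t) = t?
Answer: -53/8 ≈ -6.6250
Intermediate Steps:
g(M, l) = -3 + M
R(h, H) = H - h
b = 16 (b = ((-3 - 2) + 1)² = (-5 + 1)² = (-4)² = 16)
D(O) = -16 + O
I(F, E) = 197/32 - F/32 (I(F, E) = 3 + ((-101 + F)/((-8 - E) + E))/4 = 3 + ((-101 + F)/(-8))/4 = 3 + ((-101 + F)*(-⅛))/4 = 3 + (101/8 - F/8)/4 = 3 + (101/32 - F/32) = 197/32 - F/32)
-I(D(1), b) = -(197/32 - (-16 + 1)/32) = -(197/32 - 1/32*(-15)) = -(197/32 + 15/32) = -1*53/8 = -53/8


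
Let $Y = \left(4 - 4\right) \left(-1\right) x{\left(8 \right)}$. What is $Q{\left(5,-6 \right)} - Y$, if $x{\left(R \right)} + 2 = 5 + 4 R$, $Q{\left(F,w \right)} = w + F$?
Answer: $-1$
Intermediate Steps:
$Q{\left(F,w \right)} = F + w$
$x{\left(R \right)} = 3 + 4 R$ ($x{\left(R \right)} = -2 + \left(5 + 4 R\right) = 3 + 4 R$)
$Y = 0$ ($Y = \left(4 - 4\right) \left(-1\right) \left(3 + 4 \cdot 8\right) = 0 \left(-1\right) \left(3 + 32\right) = 0 \cdot 35 = 0$)
$Q{\left(5,-6 \right)} - Y = \left(5 - 6\right) - 0 = -1 + 0 = -1$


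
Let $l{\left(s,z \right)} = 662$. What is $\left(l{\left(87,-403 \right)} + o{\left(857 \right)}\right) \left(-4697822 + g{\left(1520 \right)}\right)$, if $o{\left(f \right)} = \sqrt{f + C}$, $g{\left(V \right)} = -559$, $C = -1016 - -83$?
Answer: $-3110328222 - 9396762 i \sqrt{19} \approx -3.1103 \cdot 10^{9} - 4.096 \cdot 10^{7} i$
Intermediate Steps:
$C = -933$ ($C = -1016 + 83 = -933$)
$o{\left(f \right)} = \sqrt{-933 + f}$ ($o{\left(f \right)} = \sqrt{f - 933} = \sqrt{-933 + f}$)
$\left(l{\left(87,-403 \right)} + o{\left(857 \right)}\right) \left(-4697822 + g{\left(1520 \right)}\right) = \left(662 + \sqrt{-933 + 857}\right) \left(-4697822 - 559\right) = \left(662 + \sqrt{-76}\right) \left(-4698381\right) = \left(662 + 2 i \sqrt{19}\right) \left(-4698381\right) = -3110328222 - 9396762 i \sqrt{19}$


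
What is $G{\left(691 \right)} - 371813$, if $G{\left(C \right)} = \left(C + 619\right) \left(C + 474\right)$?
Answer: $1154337$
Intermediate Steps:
$G{\left(C \right)} = \left(474 + C\right) \left(619 + C\right)$ ($G{\left(C \right)} = \left(619 + C\right) \left(474 + C\right) = \left(474 + C\right) \left(619 + C\right)$)
$G{\left(691 \right)} - 371813 = \left(293406 + 691^{2} + 1093 \cdot 691\right) - 371813 = \left(293406 + 477481 + 755263\right) - 371813 = 1526150 - 371813 = 1154337$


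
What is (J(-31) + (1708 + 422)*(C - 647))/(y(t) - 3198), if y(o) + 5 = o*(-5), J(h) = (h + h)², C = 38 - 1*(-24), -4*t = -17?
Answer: 4968824/12897 ≈ 385.27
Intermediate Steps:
t = 17/4 (t = -¼*(-17) = 17/4 ≈ 4.2500)
C = 62 (C = 38 + 24 = 62)
J(h) = 4*h² (J(h) = (2*h)² = 4*h²)
y(o) = -5 - 5*o (y(o) = -5 + o*(-5) = -5 - 5*o)
(J(-31) + (1708 + 422)*(C - 647))/(y(t) - 3198) = (4*(-31)² + (1708 + 422)*(62 - 647))/((-5 - 5*17/4) - 3198) = (4*961 + 2130*(-585))/((-5 - 85/4) - 3198) = (3844 - 1246050)/(-105/4 - 3198) = -1242206/(-12897/4) = -1242206*(-4/12897) = 4968824/12897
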